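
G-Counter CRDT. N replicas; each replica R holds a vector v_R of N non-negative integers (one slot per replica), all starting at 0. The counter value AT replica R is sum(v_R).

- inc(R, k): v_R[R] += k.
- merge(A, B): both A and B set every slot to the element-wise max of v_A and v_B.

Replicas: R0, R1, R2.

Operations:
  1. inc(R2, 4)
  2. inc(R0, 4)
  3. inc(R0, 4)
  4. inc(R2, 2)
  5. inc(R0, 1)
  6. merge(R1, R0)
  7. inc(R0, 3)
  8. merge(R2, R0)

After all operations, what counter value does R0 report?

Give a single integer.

Op 1: inc R2 by 4 -> R2=(0,0,4) value=4
Op 2: inc R0 by 4 -> R0=(4,0,0) value=4
Op 3: inc R0 by 4 -> R0=(8,0,0) value=8
Op 4: inc R2 by 2 -> R2=(0,0,6) value=6
Op 5: inc R0 by 1 -> R0=(9,0,0) value=9
Op 6: merge R1<->R0 -> R1=(9,0,0) R0=(9,0,0)
Op 7: inc R0 by 3 -> R0=(12,0,0) value=12
Op 8: merge R2<->R0 -> R2=(12,0,6) R0=(12,0,6)

Answer: 18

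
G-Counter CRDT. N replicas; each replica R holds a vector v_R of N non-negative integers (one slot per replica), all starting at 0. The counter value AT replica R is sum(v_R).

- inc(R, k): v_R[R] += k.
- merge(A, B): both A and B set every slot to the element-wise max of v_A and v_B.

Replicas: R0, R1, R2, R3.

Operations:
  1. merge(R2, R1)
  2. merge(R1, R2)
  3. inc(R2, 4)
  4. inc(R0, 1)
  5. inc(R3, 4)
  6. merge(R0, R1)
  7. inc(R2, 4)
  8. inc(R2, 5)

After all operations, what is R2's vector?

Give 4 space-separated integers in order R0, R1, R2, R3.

Answer: 0 0 13 0

Derivation:
Op 1: merge R2<->R1 -> R2=(0,0,0,0) R1=(0,0,0,0)
Op 2: merge R1<->R2 -> R1=(0,0,0,0) R2=(0,0,0,0)
Op 3: inc R2 by 4 -> R2=(0,0,4,0) value=4
Op 4: inc R0 by 1 -> R0=(1,0,0,0) value=1
Op 5: inc R3 by 4 -> R3=(0,0,0,4) value=4
Op 6: merge R0<->R1 -> R0=(1,0,0,0) R1=(1,0,0,0)
Op 7: inc R2 by 4 -> R2=(0,0,8,0) value=8
Op 8: inc R2 by 5 -> R2=(0,0,13,0) value=13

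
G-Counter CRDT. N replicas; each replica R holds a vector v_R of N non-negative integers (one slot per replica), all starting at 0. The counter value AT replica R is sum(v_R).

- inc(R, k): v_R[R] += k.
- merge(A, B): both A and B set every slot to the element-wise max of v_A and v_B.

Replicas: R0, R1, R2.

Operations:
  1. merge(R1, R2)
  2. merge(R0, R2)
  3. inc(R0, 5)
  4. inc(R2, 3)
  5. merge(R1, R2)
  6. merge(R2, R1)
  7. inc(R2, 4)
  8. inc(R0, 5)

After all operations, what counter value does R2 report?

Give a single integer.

Answer: 7

Derivation:
Op 1: merge R1<->R2 -> R1=(0,0,0) R2=(0,0,0)
Op 2: merge R0<->R2 -> R0=(0,0,0) R2=(0,0,0)
Op 3: inc R0 by 5 -> R0=(5,0,0) value=5
Op 4: inc R2 by 3 -> R2=(0,0,3) value=3
Op 5: merge R1<->R2 -> R1=(0,0,3) R2=(0,0,3)
Op 6: merge R2<->R1 -> R2=(0,0,3) R1=(0,0,3)
Op 7: inc R2 by 4 -> R2=(0,0,7) value=7
Op 8: inc R0 by 5 -> R0=(10,0,0) value=10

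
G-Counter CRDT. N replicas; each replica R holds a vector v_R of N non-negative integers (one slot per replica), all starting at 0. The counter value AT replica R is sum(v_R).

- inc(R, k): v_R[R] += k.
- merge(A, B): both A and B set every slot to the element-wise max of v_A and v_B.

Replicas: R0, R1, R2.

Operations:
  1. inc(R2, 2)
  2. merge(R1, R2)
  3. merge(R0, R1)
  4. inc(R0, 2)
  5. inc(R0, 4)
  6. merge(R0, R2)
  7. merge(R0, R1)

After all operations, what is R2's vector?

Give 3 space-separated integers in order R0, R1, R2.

Op 1: inc R2 by 2 -> R2=(0,0,2) value=2
Op 2: merge R1<->R2 -> R1=(0,0,2) R2=(0,0,2)
Op 3: merge R0<->R1 -> R0=(0,0,2) R1=(0,0,2)
Op 4: inc R0 by 2 -> R0=(2,0,2) value=4
Op 5: inc R0 by 4 -> R0=(6,0,2) value=8
Op 6: merge R0<->R2 -> R0=(6,0,2) R2=(6,0,2)
Op 7: merge R0<->R1 -> R0=(6,0,2) R1=(6,0,2)

Answer: 6 0 2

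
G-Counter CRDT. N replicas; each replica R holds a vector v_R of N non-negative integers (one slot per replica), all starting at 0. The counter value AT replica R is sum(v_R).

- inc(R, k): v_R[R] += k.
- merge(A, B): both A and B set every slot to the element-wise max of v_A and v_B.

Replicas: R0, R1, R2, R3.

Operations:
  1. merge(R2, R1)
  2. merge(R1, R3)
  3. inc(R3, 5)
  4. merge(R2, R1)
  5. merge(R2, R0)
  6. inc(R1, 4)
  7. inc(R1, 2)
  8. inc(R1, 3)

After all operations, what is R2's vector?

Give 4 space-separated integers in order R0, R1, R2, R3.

Answer: 0 0 0 0

Derivation:
Op 1: merge R2<->R1 -> R2=(0,0,0,0) R1=(0,0,0,0)
Op 2: merge R1<->R3 -> R1=(0,0,0,0) R3=(0,0,0,0)
Op 3: inc R3 by 5 -> R3=(0,0,0,5) value=5
Op 4: merge R2<->R1 -> R2=(0,0,0,0) R1=(0,0,0,0)
Op 5: merge R2<->R0 -> R2=(0,0,0,0) R0=(0,0,0,0)
Op 6: inc R1 by 4 -> R1=(0,4,0,0) value=4
Op 7: inc R1 by 2 -> R1=(0,6,0,0) value=6
Op 8: inc R1 by 3 -> R1=(0,9,0,0) value=9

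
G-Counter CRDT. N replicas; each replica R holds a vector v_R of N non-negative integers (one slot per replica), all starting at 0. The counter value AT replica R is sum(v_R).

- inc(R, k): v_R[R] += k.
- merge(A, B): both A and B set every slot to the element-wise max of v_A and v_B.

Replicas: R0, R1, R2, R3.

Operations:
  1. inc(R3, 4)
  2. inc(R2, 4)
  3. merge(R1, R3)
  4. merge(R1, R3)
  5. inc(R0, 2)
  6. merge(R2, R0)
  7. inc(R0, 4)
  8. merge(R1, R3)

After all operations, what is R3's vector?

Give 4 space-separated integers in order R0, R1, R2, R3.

Op 1: inc R3 by 4 -> R3=(0,0,0,4) value=4
Op 2: inc R2 by 4 -> R2=(0,0,4,0) value=4
Op 3: merge R1<->R3 -> R1=(0,0,0,4) R3=(0,0,0,4)
Op 4: merge R1<->R3 -> R1=(0,0,0,4) R3=(0,0,0,4)
Op 5: inc R0 by 2 -> R0=(2,0,0,0) value=2
Op 6: merge R2<->R0 -> R2=(2,0,4,0) R0=(2,0,4,0)
Op 7: inc R0 by 4 -> R0=(6,0,4,0) value=10
Op 8: merge R1<->R3 -> R1=(0,0,0,4) R3=(0,0,0,4)

Answer: 0 0 0 4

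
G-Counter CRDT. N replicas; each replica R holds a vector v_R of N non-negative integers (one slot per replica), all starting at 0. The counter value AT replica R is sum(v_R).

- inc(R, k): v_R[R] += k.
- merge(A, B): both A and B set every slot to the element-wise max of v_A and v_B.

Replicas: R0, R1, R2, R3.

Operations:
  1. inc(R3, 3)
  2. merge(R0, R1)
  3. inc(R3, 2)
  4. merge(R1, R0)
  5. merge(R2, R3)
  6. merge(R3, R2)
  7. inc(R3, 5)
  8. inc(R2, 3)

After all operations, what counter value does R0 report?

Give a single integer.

Op 1: inc R3 by 3 -> R3=(0,0,0,3) value=3
Op 2: merge R0<->R1 -> R0=(0,0,0,0) R1=(0,0,0,0)
Op 3: inc R3 by 2 -> R3=(0,0,0,5) value=5
Op 4: merge R1<->R0 -> R1=(0,0,0,0) R0=(0,0,0,0)
Op 5: merge R2<->R3 -> R2=(0,0,0,5) R3=(0,0,0,5)
Op 6: merge R3<->R2 -> R3=(0,0,0,5) R2=(0,0,0,5)
Op 7: inc R3 by 5 -> R3=(0,0,0,10) value=10
Op 8: inc R2 by 3 -> R2=(0,0,3,5) value=8

Answer: 0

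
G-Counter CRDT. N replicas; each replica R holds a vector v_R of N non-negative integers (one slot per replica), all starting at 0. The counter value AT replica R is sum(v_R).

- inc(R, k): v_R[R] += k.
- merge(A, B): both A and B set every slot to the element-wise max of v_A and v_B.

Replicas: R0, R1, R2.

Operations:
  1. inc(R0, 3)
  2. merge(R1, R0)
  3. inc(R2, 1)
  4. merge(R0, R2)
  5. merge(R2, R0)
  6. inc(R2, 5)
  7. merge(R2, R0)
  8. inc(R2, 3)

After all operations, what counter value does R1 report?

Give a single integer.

Answer: 3

Derivation:
Op 1: inc R0 by 3 -> R0=(3,0,0) value=3
Op 2: merge R1<->R0 -> R1=(3,0,0) R0=(3,0,0)
Op 3: inc R2 by 1 -> R2=(0,0,1) value=1
Op 4: merge R0<->R2 -> R0=(3,0,1) R2=(3,0,1)
Op 5: merge R2<->R0 -> R2=(3,0,1) R0=(3,0,1)
Op 6: inc R2 by 5 -> R2=(3,0,6) value=9
Op 7: merge R2<->R0 -> R2=(3,0,6) R0=(3,0,6)
Op 8: inc R2 by 3 -> R2=(3,0,9) value=12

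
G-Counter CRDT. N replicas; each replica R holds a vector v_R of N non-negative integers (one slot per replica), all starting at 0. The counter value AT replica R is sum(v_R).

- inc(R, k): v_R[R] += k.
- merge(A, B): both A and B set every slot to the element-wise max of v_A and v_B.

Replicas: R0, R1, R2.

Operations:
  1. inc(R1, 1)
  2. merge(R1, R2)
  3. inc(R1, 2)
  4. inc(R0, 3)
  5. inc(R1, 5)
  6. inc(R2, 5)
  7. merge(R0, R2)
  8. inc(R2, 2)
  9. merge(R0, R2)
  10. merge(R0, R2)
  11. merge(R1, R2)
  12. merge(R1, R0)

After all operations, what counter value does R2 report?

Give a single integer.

Answer: 18

Derivation:
Op 1: inc R1 by 1 -> R1=(0,1,0) value=1
Op 2: merge R1<->R2 -> R1=(0,1,0) R2=(0,1,0)
Op 3: inc R1 by 2 -> R1=(0,3,0) value=3
Op 4: inc R0 by 3 -> R0=(3,0,0) value=3
Op 5: inc R1 by 5 -> R1=(0,8,0) value=8
Op 6: inc R2 by 5 -> R2=(0,1,5) value=6
Op 7: merge R0<->R2 -> R0=(3,1,5) R2=(3,1,5)
Op 8: inc R2 by 2 -> R2=(3,1,7) value=11
Op 9: merge R0<->R2 -> R0=(3,1,7) R2=(3,1,7)
Op 10: merge R0<->R2 -> R0=(3,1,7) R2=(3,1,7)
Op 11: merge R1<->R2 -> R1=(3,8,7) R2=(3,8,7)
Op 12: merge R1<->R0 -> R1=(3,8,7) R0=(3,8,7)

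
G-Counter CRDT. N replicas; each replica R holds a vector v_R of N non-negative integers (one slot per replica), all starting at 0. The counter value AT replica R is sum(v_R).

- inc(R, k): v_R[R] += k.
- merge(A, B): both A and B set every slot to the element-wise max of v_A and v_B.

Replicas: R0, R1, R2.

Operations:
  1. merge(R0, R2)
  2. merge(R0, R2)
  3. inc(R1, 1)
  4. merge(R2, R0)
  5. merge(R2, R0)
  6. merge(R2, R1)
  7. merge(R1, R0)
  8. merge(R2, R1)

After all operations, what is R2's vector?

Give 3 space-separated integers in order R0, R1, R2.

Answer: 0 1 0

Derivation:
Op 1: merge R0<->R2 -> R0=(0,0,0) R2=(0,0,0)
Op 2: merge R0<->R2 -> R0=(0,0,0) R2=(0,0,0)
Op 3: inc R1 by 1 -> R1=(0,1,0) value=1
Op 4: merge R2<->R0 -> R2=(0,0,0) R0=(0,0,0)
Op 5: merge R2<->R0 -> R2=(0,0,0) R0=(0,0,0)
Op 6: merge R2<->R1 -> R2=(0,1,0) R1=(0,1,0)
Op 7: merge R1<->R0 -> R1=(0,1,0) R0=(0,1,0)
Op 8: merge R2<->R1 -> R2=(0,1,0) R1=(0,1,0)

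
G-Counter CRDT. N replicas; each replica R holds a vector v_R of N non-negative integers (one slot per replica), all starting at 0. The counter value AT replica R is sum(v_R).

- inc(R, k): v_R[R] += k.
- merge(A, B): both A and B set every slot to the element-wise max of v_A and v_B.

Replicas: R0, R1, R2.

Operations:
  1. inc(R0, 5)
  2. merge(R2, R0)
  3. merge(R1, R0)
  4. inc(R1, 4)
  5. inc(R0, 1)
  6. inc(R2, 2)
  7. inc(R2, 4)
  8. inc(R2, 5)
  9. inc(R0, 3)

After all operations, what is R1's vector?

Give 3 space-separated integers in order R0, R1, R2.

Answer: 5 4 0

Derivation:
Op 1: inc R0 by 5 -> R0=(5,0,0) value=5
Op 2: merge R2<->R0 -> R2=(5,0,0) R0=(5,0,0)
Op 3: merge R1<->R0 -> R1=(5,0,0) R0=(5,0,0)
Op 4: inc R1 by 4 -> R1=(5,4,0) value=9
Op 5: inc R0 by 1 -> R0=(6,0,0) value=6
Op 6: inc R2 by 2 -> R2=(5,0,2) value=7
Op 7: inc R2 by 4 -> R2=(5,0,6) value=11
Op 8: inc R2 by 5 -> R2=(5,0,11) value=16
Op 9: inc R0 by 3 -> R0=(9,0,0) value=9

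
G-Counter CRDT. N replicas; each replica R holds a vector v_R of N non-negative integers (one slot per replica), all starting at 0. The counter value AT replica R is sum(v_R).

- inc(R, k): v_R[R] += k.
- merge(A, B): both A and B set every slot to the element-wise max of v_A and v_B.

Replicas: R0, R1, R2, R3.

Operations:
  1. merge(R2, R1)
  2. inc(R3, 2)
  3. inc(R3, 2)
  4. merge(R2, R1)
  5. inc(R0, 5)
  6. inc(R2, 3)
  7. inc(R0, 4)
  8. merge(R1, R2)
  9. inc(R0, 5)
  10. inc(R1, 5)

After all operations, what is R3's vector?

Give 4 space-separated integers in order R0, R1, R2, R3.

Op 1: merge R2<->R1 -> R2=(0,0,0,0) R1=(0,0,0,0)
Op 2: inc R3 by 2 -> R3=(0,0,0,2) value=2
Op 3: inc R3 by 2 -> R3=(0,0,0,4) value=4
Op 4: merge R2<->R1 -> R2=(0,0,0,0) R1=(0,0,0,0)
Op 5: inc R0 by 5 -> R0=(5,0,0,0) value=5
Op 6: inc R2 by 3 -> R2=(0,0,3,0) value=3
Op 7: inc R0 by 4 -> R0=(9,0,0,0) value=9
Op 8: merge R1<->R2 -> R1=(0,0,3,0) R2=(0,0,3,0)
Op 9: inc R0 by 5 -> R0=(14,0,0,0) value=14
Op 10: inc R1 by 5 -> R1=(0,5,3,0) value=8

Answer: 0 0 0 4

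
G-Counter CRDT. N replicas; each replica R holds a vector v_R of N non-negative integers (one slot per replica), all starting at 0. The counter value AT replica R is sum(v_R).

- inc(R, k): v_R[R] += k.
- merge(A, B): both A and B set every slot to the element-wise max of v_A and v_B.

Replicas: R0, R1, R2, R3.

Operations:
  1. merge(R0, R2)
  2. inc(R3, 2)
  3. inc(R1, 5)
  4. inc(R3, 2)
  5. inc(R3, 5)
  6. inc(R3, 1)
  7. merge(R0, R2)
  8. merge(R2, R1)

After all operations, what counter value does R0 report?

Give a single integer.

Op 1: merge R0<->R2 -> R0=(0,0,0,0) R2=(0,0,0,0)
Op 2: inc R3 by 2 -> R3=(0,0,0,2) value=2
Op 3: inc R1 by 5 -> R1=(0,5,0,0) value=5
Op 4: inc R3 by 2 -> R3=(0,0,0,4) value=4
Op 5: inc R3 by 5 -> R3=(0,0,0,9) value=9
Op 6: inc R3 by 1 -> R3=(0,0,0,10) value=10
Op 7: merge R0<->R2 -> R0=(0,0,0,0) R2=(0,0,0,0)
Op 8: merge R2<->R1 -> R2=(0,5,0,0) R1=(0,5,0,0)

Answer: 0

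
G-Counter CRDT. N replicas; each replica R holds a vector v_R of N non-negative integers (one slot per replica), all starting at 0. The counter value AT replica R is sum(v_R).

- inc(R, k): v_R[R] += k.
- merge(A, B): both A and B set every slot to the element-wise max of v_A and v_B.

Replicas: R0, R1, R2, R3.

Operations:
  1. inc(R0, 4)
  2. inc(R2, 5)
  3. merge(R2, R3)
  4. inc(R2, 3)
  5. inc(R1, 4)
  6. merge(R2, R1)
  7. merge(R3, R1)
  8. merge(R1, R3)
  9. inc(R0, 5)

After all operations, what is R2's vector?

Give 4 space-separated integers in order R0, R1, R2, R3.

Op 1: inc R0 by 4 -> R0=(4,0,0,0) value=4
Op 2: inc R2 by 5 -> R2=(0,0,5,0) value=5
Op 3: merge R2<->R3 -> R2=(0,0,5,0) R3=(0,0,5,0)
Op 4: inc R2 by 3 -> R2=(0,0,8,0) value=8
Op 5: inc R1 by 4 -> R1=(0,4,0,0) value=4
Op 6: merge R2<->R1 -> R2=(0,4,8,0) R1=(0,4,8,0)
Op 7: merge R3<->R1 -> R3=(0,4,8,0) R1=(0,4,8,0)
Op 8: merge R1<->R3 -> R1=(0,4,8,0) R3=(0,4,8,0)
Op 9: inc R0 by 5 -> R0=(9,0,0,0) value=9

Answer: 0 4 8 0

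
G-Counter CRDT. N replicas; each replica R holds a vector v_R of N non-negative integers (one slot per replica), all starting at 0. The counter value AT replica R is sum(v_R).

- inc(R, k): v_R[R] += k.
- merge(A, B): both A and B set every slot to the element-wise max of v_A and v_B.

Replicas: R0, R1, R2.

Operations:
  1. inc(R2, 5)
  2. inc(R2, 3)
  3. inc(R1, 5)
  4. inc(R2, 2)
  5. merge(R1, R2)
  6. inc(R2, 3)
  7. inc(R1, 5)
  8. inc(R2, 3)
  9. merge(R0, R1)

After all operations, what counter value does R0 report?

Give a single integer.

Op 1: inc R2 by 5 -> R2=(0,0,5) value=5
Op 2: inc R2 by 3 -> R2=(0,0,8) value=8
Op 3: inc R1 by 5 -> R1=(0,5,0) value=5
Op 4: inc R2 by 2 -> R2=(0,0,10) value=10
Op 5: merge R1<->R2 -> R1=(0,5,10) R2=(0,5,10)
Op 6: inc R2 by 3 -> R2=(0,5,13) value=18
Op 7: inc R1 by 5 -> R1=(0,10,10) value=20
Op 8: inc R2 by 3 -> R2=(0,5,16) value=21
Op 9: merge R0<->R1 -> R0=(0,10,10) R1=(0,10,10)

Answer: 20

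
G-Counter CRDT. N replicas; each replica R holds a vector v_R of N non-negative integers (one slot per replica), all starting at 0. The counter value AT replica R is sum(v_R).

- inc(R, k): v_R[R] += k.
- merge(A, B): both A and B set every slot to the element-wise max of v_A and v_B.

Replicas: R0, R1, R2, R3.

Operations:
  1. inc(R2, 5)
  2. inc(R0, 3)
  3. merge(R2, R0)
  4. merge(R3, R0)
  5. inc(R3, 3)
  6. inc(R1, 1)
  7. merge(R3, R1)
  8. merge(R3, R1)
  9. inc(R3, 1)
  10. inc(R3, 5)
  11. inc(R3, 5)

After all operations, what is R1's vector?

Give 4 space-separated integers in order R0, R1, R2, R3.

Answer: 3 1 5 3

Derivation:
Op 1: inc R2 by 5 -> R2=(0,0,5,0) value=5
Op 2: inc R0 by 3 -> R0=(3,0,0,0) value=3
Op 3: merge R2<->R0 -> R2=(3,0,5,0) R0=(3,0,5,0)
Op 4: merge R3<->R0 -> R3=(3,0,5,0) R0=(3,0,5,0)
Op 5: inc R3 by 3 -> R3=(3,0,5,3) value=11
Op 6: inc R1 by 1 -> R1=(0,1,0,0) value=1
Op 7: merge R3<->R1 -> R3=(3,1,5,3) R1=(3,1,5,3)
Op 8: merge R3<->R1 -> R3=(3,1,5,3) R1=(3,1,5,3)
Op 9: inc R3 by 1 -> R3=(3,1,5,4) value=13
Op 10: inc R3 by 5 -> R3=(3,1,5,9) value=18
Op 11: inc R3 by 5 -> R3=(3,1,5,14) value=23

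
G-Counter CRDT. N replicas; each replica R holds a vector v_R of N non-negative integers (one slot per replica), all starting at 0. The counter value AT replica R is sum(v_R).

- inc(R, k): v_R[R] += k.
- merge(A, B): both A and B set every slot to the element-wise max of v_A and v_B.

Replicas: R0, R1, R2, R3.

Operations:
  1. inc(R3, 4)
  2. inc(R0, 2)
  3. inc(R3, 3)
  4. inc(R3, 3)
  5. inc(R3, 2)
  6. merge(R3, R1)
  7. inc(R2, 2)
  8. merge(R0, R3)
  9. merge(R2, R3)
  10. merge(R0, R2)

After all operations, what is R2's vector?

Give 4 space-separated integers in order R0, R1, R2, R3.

Answer: 2 0 2 12

Derivation:
Op 1: inc R3 by 4 -> R3=(0,0,0,4) value=4
Op 2: inc R0 by 2 -> R0=(2,0,0,0) value=2
Op 3: inc R3 by 3 -> R3=(0,0,0,7) value=7
Op 4: inc R3 by 3 -> R3=(0,0,0,10) value=10
Op 5: inc R3 by 2 -> R3=(0,0,0,12) value=12
Op 6: merge R3<->R1 -> R3=(0,0,0,12) R1=(0,0,0,12)
Op 7: inc R2 by 2 -> R2=(0,0,2,0) value=2
Op 8: merge R0<->R3 -> R0=(2,0,0,12) R3=(2,0,0,12)
Op 9: merge R2<->R3 -> R2=(2,0,2,12) R3=(2,0,2,12)
Op 10: merge R0<->R2 -> R0=(2,0,2,12) R2=(2,0,2,12)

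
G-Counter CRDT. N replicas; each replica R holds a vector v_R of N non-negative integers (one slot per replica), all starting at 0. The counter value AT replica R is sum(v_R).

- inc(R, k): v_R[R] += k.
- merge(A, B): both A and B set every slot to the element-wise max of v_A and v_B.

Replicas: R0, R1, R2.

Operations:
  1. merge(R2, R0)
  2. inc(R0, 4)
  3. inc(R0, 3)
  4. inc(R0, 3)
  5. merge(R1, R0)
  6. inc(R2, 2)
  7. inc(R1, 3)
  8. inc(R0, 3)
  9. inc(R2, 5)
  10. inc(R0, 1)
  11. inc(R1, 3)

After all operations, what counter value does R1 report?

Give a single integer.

Op 1: merge R2<->R0 -> R2=(0,0,0) R0=(0,0,0)
Op 2: inc R0 by 4 -> R0=(4,0,0) value=4
Op 3: inc R0 by 3 -> R0=(7,0,0) value=7
Op 4: inc R0 by 3 -> R0=(10,0,0) value=10
Op 5: merge R1<->R0 -> R1=(10,0,0) R0=(10,0,0)
Op 6: inc R2 by 2 -> R2=(0,0,2) value=2
Op 7: inc R1 by 3 -> R1=(10,3,0) value=13
Op 8: inc R0 by 3 -> R0=(13,0,0) value=13
Op 9: inc R2 by 5 -> R2=(0,0,7) value=7
Op 10: inc R0 by 1 -> R0=(14,0,0) value=14
Op 11: inc R1 by 3 -> R1=(10,6,0) value=16

Answer: 16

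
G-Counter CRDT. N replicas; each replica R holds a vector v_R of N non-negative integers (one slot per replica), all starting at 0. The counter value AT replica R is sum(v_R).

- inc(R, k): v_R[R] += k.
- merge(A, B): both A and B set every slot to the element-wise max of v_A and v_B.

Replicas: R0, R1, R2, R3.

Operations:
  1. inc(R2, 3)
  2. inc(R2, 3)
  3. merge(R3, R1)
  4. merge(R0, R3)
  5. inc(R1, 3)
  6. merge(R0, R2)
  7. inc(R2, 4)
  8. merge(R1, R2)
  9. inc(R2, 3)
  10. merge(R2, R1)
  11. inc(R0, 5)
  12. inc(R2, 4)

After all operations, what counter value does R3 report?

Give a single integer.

Op 1: inc R2 by 3 -> R2=(0,0,3,0) value=3
Op 2: inc R2 by 3 -> R2=(0,0,6,0) value=6
Op 3: merge R3<->R1 -> R3=(0,0,0,0) R1=(0,0,0,0)
Op 4: merge R0<->R3 -> R0=(0,0,0,0) R3=(0,0,0,0)
Op 5: inc R1 by 3 -> R1=(0,3,0,0) value=3
Op 6: merge R0<->R2 -> R0=(0,0,6,0) R2=(0,0,6,0)
Op 7: inc R2 by 4 -> R2=(0,0,10,0) value=10
Op 8: merge R1<->R2 -> R1=(0,3,10,0) R2=(0,3,10,0)
Op 9: inc R2 by 3 -> R2=(0,3,13,0) value=16
Op 10: merge R2<->R1 -> R2=(0,3,13,0) R1=(0,3,13,0)
Op 11: inc R0 by 5 -> R0=(5,0,6,0) value=11
Op 12: inc R2 by 4 -> R2=(0,3,17,0) value=20

Answer: 0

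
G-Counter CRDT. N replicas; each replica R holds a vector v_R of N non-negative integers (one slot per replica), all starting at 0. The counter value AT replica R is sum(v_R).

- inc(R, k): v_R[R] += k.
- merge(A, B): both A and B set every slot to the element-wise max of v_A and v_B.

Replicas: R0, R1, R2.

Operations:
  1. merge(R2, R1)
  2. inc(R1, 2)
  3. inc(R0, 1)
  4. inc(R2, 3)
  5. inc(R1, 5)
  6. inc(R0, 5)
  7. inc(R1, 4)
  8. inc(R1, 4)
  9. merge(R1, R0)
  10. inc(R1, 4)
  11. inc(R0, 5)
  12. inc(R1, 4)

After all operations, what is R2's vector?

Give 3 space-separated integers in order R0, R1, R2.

Answer: 0 0 3

Derivation:
Op 1: merge R2<->R1 -> R2=(0,0,0) R1=(0,0,0)
Op 2: inc R1 by 2 -> R1=(0,2,0) value=2
Op 3: inc R0 by 1 -> R0=(1,0,0) value=1
Op 4: inc R2 by 3 -> R2=(0,0,3) value=3
Op 5: inc R1 by 5 -> R1=(0,7,0) value=7
Op 6: inc R0 by 5 -> R0=(6,0,0) value=6
Op 7: inc R1 by 4 -> R1=(0,11,0) value=11
Op 8: inc R1 by 4 -> R1=(0,15,0) value=15
Op 9: merge R1<->R0 -> R1=(6,15,0) R0=(6,15,0)
Op 10: inc R1 by 4 -> R1=(6,19,0) value=25
Op 11: inc R0 by 5 -> R0=(11,15,0) value=26
Op 12: inc R1 by 4 -> R1=(6,23,0) value=29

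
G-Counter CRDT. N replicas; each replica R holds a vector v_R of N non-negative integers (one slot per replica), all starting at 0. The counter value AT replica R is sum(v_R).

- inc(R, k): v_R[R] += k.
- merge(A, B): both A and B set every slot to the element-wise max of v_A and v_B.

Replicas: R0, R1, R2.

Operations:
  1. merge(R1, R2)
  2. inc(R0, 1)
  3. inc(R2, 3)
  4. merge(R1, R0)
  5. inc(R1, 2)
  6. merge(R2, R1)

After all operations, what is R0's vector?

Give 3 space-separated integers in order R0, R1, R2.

Answer: 1 0 0

Derivation:
Op 1: merge R1<->R2 -> R1=(0,0,0) R2=(0,0,0)
Op 2: inc R0 by 1 -> R0=(1,0,0) value=1
Op 3: inc R2 by 3 -> R2=(0,0,3) value=3
Op 4: merge R1<->R0 -> R1=(1,0,0) R0=(1,0,0)
Op 5: inc R1 by 2 -> R1=(1,2,0) value=3
Op 6: merge R2<->R1 -> R2=(1,2,3) R1=(1,2,3)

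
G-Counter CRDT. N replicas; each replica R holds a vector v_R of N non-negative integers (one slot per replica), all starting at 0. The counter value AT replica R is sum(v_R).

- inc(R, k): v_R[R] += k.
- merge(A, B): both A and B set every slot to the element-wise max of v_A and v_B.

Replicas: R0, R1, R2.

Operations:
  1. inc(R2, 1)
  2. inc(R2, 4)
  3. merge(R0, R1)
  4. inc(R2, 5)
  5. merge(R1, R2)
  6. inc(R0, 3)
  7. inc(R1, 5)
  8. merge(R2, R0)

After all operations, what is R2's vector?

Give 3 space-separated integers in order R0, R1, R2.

Op 1: inc R2 by 1 -> R2=(0,0,1) value=1
Op 2: inc R2 by 4 -> R2=(0,0,5) value=5
Op 3: merge R0<->R1 -> R0=(0,0,0) R1=(0,0,0)
Op 4: inc R2 by 5 -> R2=(0,0,10) value=10
Op 5: merge R1<->R2 -> R1=(0,0,10) R2=(0,0,10)
Op 6: inc R0 by 3 -> R0=(3,0,0) value=3
Op 7: inc R1 by 5 -> R1=(0,5,10) value=15
Op 8: merge R2<->R0 -> R2=(3,0,10) R0=(3,0,10)

Answer: 3 0 10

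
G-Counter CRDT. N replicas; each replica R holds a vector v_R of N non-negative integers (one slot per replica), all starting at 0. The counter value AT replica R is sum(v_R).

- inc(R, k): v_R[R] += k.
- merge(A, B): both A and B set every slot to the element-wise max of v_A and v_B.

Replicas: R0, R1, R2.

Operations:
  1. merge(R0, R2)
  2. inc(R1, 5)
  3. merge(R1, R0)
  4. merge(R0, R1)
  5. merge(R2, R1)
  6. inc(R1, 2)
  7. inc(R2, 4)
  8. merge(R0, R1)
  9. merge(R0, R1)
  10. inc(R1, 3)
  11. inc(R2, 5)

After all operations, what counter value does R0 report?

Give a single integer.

Op 1: merge R0<->R2 -> R0=(0,0,0) R2=(0,0,0)
Op 2: inc R1 by 5 -> R1=(0,5,0) value=5
Op 3: merge R1<->R0 -> R1=(0,5,0) R0=(0,5,0)
Op 4: merge R0<->R1 -> R0=(0,5,0) R1=(0,5,0)
Op 5: merge R2<->R1 -> R2=(0,5,0) R1=(0,5,0)
Op 6: inc R1 by 2 -> R1=(0,7,0) value=7
Op 7: inc R2 by 4 -> R2=(0,5,4) value=9
Op 8: merge R0<->R1 -> R0=(0,7,0) R1=(0,7,0)
Op 9: merge R0<->R1 -> R0=(0,7,0) R1=(0,7,0)
Op 10: inc R1 by 3 -> R1=(0,10,0) value=10
Op 11: inc R2 by 5 -> R2=(0,5,9) value=14

Answer: 7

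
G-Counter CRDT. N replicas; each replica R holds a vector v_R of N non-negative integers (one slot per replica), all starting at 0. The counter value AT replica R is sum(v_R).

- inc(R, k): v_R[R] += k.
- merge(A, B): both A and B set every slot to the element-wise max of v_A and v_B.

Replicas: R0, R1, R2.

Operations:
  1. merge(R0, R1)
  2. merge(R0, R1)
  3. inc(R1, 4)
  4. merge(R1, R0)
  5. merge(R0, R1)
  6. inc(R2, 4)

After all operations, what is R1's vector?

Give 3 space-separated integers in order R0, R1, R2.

Answer: 0 4 0

Derivation:
Op 1: merge R0<->R1 -> R0=(0,0,0) R1=(0,0,0)
Op 2: merge R0<->R1 -> R0=(0,0,0) R1=(0,0,0)
Op 3: inc R1 by 4 -> R1=(0,4,0) value=4
Op 4: merge R1<->R0 -> R1=(0,4,0) R0=(0,4,0)
Op 5: merge R0<->R1 -> R0=(0,4,0) R1=(0,4,0)
Op 6: inc R2 by 4 -> R2=(0,0,4) value=4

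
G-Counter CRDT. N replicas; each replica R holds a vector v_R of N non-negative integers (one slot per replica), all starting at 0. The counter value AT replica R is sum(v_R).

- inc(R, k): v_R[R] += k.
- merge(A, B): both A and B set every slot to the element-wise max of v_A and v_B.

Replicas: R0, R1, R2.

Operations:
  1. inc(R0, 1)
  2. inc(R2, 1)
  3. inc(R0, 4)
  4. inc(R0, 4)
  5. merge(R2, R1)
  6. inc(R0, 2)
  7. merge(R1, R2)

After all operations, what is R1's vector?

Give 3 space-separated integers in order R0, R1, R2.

Op 1: inc R0 by 1 -> R0=(1,0,0) value=1
Op 2: inc R2 by 1 -> R2=(0,0,1) value=1
Op 3: inc R0 by 4 -> R0=(5,0,0) value=5
Op 4: inc R0 by 4 -> R0=(9,0,0) value=9
Op 5: merge R2<->R1 -> R2=(0,0,1) R1=(0,0,1)
Op 6: inc R0 by 2 -> R0=(11,0,0) value=11
Op 7: merge R1<->R2 -> R1=(0,0,1) R2=(0,0,1)

Answer: 0 0 1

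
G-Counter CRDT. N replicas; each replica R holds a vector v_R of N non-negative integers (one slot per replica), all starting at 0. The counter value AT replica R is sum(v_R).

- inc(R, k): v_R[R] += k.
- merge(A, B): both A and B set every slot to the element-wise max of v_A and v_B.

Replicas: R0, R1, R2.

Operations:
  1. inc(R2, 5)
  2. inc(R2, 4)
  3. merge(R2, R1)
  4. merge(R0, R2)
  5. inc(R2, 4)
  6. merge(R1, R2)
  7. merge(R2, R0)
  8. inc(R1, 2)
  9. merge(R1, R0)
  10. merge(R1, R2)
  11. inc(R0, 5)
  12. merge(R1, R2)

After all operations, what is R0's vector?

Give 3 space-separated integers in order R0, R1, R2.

Answer: 5 2 13

Derivation:
Op 1: inc R2 by 5 -> R2=(0,0,5) value=5
Op 2: inc R2 by 4 -> R2=(0,0,9) value=9
Op 3: merge R2<->R1 -> R2=(0,0,9) R1=(0,0,9)
Op 4: merge R0<->R2 -> R0=(0,0,9) R2=(0,0,9)
Op 5: inc R2 by 4 -> R2=(0,0,13) value=13
Op 6: merge R1<->R2 -> R1=(0,0,13) R2=(0,0,13)
Op 7: merge R2<->R0 -> R2=(0,0,13) R0=(0,0,13)
Op 8: inc R1 by 2 -> R1=(0,2,13) value=15
Op 9: merge R1<->R0 -> R1=(0,2,13) R0=(0,2,13)
Op 10: merge R1<->R2 -> R1=(0,2,13) R2=(0,2,13)
Op 11: inc R0 by 5 -> R0=(5,2,13) value=20
Op 12: merge R1<->R2 -> R1=(0,2,13) R2=(0,2,13)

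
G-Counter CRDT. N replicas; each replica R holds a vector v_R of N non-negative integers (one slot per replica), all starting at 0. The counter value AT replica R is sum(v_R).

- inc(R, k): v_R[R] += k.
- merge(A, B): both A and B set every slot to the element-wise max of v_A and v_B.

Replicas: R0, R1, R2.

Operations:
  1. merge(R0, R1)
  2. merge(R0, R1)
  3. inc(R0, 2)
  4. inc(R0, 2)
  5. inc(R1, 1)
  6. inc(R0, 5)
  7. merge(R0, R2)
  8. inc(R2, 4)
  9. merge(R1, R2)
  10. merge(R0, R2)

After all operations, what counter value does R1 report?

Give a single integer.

Answer: 14

Derivation:
Op 1: merge R0<->R1 -> R0=(0,0,0) R1=(0,0,0)
Op 2: merge R0<->R1 -> R0=(0,0,0) R1=(0,0,0)
Op 3: inc R0 by 2 -> R0=(2,0,0) value=2
Op 4: inc R0 by 2 -> R0=(4,0,0) value=4
Op 5: inc R1 by 1 -> R1=(0,1,0) value=1
Op 6: inc R0 by 5 -> R0=(9,0,0) value=9
Op 7: merge R0<->R2 -> R0=(9,0,0) R2=(9,0,0)
Op 8: inc R2 by 4 -> R2=(9,0,4) value=13
Op 9: merge R1<->R2 -> R1=(9,1,4) R2=(9,1,4)
Op 10: merge R0<->R2 -> R0=(9,1,4) R2=(9,1,4)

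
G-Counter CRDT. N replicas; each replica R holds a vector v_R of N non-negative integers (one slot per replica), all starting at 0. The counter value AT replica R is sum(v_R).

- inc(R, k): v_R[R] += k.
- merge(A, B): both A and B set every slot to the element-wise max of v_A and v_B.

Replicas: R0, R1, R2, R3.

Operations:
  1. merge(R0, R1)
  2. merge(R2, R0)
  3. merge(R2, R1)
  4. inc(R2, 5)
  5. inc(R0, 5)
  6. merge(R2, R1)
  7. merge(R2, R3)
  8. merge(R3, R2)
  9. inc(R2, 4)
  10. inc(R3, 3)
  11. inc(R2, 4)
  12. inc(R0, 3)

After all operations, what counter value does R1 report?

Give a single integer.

Op 1: merge R0<->R1 -> R0=(0,0,0,0) R1=(0,0,0,0)
Op 2: merge R2<->R0 -> R2=(0,0,0,0) R0=(0,0,0,0)
Op 3: merge R2<->R1 -> R2=(0,0,0,0) R1=(0,0,0,0)
Op 4: inc R2 by 5 -> R2=(0,0,5,0) value=5
Op 5: inc R0 by 5 -> R0=(5,0,0,0) value=5
Op 6: merge R2<->R1 -> R2=(0,0,5,0) R1=(0,0,5,0)
Op 7: merge R2<->R3 -> R2=(0,0,5,0) R3=(0,0,5,0)
Op 8: merge R3<->R2 -> R3=(0,0,5,0) R2=(0,0,5,0)
Op 9: inc R2 by 4 -> R2=(0,0,9,0) value=9
Op 10: inc R3 by 3 -> R3=(0,0,5,3) value=8
Op 11: inc R2 by 4 -> R2=(0,0,13,0) value=13
Op 12: inc R0 by 3 -> R0=(8,0,0,0) value=8

Answer: 5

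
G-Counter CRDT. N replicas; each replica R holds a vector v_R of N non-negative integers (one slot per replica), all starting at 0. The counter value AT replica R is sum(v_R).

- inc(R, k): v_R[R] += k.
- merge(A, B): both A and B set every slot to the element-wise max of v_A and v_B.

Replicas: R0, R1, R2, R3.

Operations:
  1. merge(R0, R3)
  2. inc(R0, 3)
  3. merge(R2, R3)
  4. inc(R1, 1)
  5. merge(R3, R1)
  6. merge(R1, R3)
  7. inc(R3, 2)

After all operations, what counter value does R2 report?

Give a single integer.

Answer: 0

Derivation:
Op 1: merge R0<->R3 -> R0=(0,0,0,0) R3=(0,0,0,0)
Op 2: inc R0 by 3 -> R0=(3,0,0,0) value=3
Op 3: merge R2<->R3 -> R2=(0,0,0,0) R3=(0,0,0,0)
Op 4: inc R1 by 1 -> R1=(0,1,0,0) value=1
Op 5: merge R3<->R1 -> R3=(0,1,0,0) R1=(0,1,0,0)
Op 6: merge R1<->R3 -> R1=(0,1,0,0) R3=(0,1,0,0)
Op 7: inc R3 by 2 -> R3=(0,1,0,2) value=3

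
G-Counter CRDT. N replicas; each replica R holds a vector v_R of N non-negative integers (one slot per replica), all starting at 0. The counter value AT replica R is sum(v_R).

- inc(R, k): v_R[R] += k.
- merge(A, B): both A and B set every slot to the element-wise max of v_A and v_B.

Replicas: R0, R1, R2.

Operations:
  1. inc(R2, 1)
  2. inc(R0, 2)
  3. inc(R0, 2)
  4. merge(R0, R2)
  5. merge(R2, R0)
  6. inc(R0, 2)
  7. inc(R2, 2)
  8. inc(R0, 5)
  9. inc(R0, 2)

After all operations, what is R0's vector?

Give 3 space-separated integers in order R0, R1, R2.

Answer: 13 0 1

Derivation:
Op 1: inc R2 by 1 -> R2=(0,0,1) value=1
Op 2: inc R0 by 2 -> R0=(2,0,0) value=2
Op 3: inc R0 by 2 -> R0=(4,0,0) value=4
Op 4: merge R0<->R2 -> R0=(4,0,1) R2=(4,0,1)
Op 5: merge R2<->R0 -> R2=(4,0,1) R0=(4,0,1)
Op 6: inc R0 by 2 -> R0=(6,0,1) value=7
Op 7: inc R2 by 2 -> R2=(4,0,3) value=7
Op 8: inc R0 by 5 -> R0=(11,0,1) value=12
Op 9: inc R0 by 2 -> R0=(13,0,1) value=14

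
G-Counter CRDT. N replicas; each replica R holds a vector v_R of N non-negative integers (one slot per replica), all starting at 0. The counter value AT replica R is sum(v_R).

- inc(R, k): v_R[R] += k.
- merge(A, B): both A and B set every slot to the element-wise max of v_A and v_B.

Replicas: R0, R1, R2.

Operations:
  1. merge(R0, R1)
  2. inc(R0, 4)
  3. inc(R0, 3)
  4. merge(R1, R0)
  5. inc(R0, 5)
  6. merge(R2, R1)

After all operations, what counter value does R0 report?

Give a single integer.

Op 1: merge R0<->R1 -> R0=(0,0,0) R1=(0,0,0)
Op 2: inc R0 by 4 -> R0=(4,0,0) value=4
Op 3: inc R0 by 3 -> R0=(7,0,0) value=7
Op 4: merge R1<->R0 -> R1=(7,0,0) R0=(7,0,0)
Op 5: inc R0 by 5 -> R0=(12,0,0) value=12
Op 6: merge R2<->R1 -> R2=(7,0,0) R1=(7,0,0)

Answer: 12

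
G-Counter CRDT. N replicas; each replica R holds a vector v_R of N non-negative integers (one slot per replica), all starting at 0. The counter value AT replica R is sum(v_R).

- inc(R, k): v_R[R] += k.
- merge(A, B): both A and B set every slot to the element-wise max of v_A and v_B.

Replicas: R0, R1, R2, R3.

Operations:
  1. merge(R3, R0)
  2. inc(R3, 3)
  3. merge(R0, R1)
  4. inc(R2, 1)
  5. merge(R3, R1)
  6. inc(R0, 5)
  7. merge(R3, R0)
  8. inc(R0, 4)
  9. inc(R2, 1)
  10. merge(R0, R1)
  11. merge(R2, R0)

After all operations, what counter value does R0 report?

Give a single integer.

Answer: 14

Derivation:
Op 1: merge R3<->R0 -> R3=(0,0,0,0) R0=(0,0,0,0)
Op 2: inc R3 by 3 -> R3=(0,0,0,3) value=3
Op 3: merge R0<->R1 -> R0=(0,0,0,0) R1=(0,0,0,0)
Op 4: inc R2 by 1 -> R2=(0,0,1,0) value=1
Op 5: merge R3<->R1 -> R3=(0,0,0,3) R1=(0,0,0,3)
Op 6: inc R0 by 5 -> R0=(5,0,0,0) value=5
Op 7: merge R3<->R0 -> R3=(5,0,0,3) R0=(5,0,0,3)
Op 8: inc R0 by 4 -> R0=(9,0,0,3) value=12
Op 9: inc R2 by 1 -> R2=(0,0,2,0) value=2
Op 10: merge R0<->R1 -> R0=(9,0,0,3) R1=(9,0,0,3)
Op 11: merge R2<->R0 -> R2=(9,0,2,3) R0=(9,0,2,3)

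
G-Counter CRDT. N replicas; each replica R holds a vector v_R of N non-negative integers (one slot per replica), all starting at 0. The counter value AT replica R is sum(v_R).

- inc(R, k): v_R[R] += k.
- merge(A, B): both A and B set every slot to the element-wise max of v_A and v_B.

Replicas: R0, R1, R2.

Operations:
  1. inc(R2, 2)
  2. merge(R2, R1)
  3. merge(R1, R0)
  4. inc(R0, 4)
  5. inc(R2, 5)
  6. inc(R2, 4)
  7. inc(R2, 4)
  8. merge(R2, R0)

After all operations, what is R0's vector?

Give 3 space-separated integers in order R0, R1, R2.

Answer: 4 0 15

Derivation:
Op 1: inc R2 by 2 -> R2=(0,0,2) value=2
Op 2: merge R2<->R1 -> R2=(0,0,2) R1=(0,0,2)
Op 3: merge R1<->R0 -> R1=(0,0,2) R0=(0,0,2)
Op 4: inc R0 by 4 -> R0=(4,0,2) value=6
Op 5: inc R2 by 5 -> R2=(0,0,7) value=7
Op 6: inc R2 by 4 -> R2=(0,0,11) value=11
Op 7: inc R2 by 4 -> R2=(0,0,15) value=15
Op 8: merge R2<->R0 -> R2=(4,0,15) R0=(4,0,15)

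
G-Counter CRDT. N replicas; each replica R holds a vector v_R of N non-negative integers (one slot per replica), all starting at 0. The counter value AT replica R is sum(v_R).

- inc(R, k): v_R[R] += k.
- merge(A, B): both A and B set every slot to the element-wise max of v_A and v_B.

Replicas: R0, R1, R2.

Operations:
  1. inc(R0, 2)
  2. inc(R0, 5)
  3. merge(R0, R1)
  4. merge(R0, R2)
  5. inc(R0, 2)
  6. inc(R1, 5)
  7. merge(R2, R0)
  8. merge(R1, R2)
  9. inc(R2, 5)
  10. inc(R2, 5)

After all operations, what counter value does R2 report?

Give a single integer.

Answer: 24

Derivation:
Op 1: inc R0 by 2 -> R0=(2,0,0) value=2
Op 2: inc R0 by 5 -> R0=(7,0,0) value=7
Op 3: merge R0<->R1 -> R0=(7,0,0) R1=(7,0,0)
Op 4: merge R0<->R2 -> R0=(7,0,0) R2=(7,0,0)
Op 5: inc R0 by 2 -> R0=(9,0,0) value=9
Op 6: inc R1 by 5 -> R1=(7,5,0) value=12
Op 7: merge R2<->R0 -> R2=(9,0,0) R0=(9,0,0)
Op 8: merge R1<->R2 -> R1=(9,5,0) R2=(9,5,0)
Op 9: inc R2 by 5 -> R2=(9,5,5) value=19
Op 10: inc R2 by 5 -> R2=(9,5,10) value=24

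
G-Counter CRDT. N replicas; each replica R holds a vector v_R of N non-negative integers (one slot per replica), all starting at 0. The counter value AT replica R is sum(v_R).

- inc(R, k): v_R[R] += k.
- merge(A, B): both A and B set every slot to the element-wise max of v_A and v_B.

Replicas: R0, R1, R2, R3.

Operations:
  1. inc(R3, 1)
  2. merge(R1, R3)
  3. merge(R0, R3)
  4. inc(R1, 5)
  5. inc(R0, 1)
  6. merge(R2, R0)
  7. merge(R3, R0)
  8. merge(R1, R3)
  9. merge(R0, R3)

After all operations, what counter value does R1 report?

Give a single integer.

Answer: 7

Derivation:
Op 1: inc R3 by 1 -> R3=(0,0,0,1) value=1
Op 2: merge R1<->R3 -> R1=(0,0,0,1) R3=(0,0,0,1)
Op 3: merge R0<->R3 -> R0=(0,0,0,1) R3=(0,0,0,1)
Op 4: inc R1 by 5 -> R1=(0,5,0,1) value=6
Op 5: inc R0 by 1 -> R0=(1,0,0,1) value=2
Op 6: merge R2<->R0 -> R2=(1,0,0,1) R0=(1,0,0,1)
Op 7: merge R3<->R0 -> R3=(1,0,0,1) R0=(1,0,0,1)
Op 8: merge R1<->R3 -> R1=(1,5,0,1) R3=(1,5,0,1)
Op 9: merge R0<->R3 -> R0=(1,5,0,1) R3=(1,5,0,1)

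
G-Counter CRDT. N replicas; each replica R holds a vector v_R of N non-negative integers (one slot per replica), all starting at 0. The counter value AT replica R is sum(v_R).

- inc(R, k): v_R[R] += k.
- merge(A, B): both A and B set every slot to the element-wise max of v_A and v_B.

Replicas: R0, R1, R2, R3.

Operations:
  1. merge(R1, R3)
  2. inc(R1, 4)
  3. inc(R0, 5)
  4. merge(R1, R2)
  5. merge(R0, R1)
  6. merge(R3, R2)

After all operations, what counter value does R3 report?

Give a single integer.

Answer: 4

Derivation:
Op 1: merge R1<->R3 -> R1=(0,0,0,0) R3=(0,0,0,0)
Op 2: inc R1 by 4 -> R1=(0,4,0,0) value=4
Op 3: inc R0 by 5 -> R0=(5,0,0,0) value=5
Op 4: merge R1<->R2 -> R1=(0,4,0,0) R2=(0,4,0,0)
Op 5: merge R0<->R1 -> R0=(5,4,0,0) R1=(5,4,0,0)
Op 6: merge R3<->R2 -> R3=(0,4,0,0) R2=(0,4,0,0)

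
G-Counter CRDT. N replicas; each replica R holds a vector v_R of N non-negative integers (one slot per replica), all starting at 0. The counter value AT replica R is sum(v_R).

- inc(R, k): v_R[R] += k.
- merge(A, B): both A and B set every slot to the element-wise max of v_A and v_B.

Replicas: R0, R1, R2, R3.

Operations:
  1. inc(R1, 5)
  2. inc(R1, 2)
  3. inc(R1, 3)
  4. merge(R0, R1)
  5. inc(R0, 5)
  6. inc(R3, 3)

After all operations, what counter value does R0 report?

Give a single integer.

Answer: 15

Derivation:
Op 1: inc R1 by 5 -> R1=(0,5,0,0) value=5
Op 2: inc R1 by 2 -> R1=(0,7,0,0) value=7
Op 3: inc R1 by 3 -> R1=(0,10,0,0) value=10
Op 4: merge R0<->R1 -> R0=(0,10,0,0) R1=(0,10,0,0)
Op 5: inc R0 by 5 -> R0=(5,10,0,0) value=15
Op 6: inc R3 by 3 -> R3=(0,0,0,3) value=3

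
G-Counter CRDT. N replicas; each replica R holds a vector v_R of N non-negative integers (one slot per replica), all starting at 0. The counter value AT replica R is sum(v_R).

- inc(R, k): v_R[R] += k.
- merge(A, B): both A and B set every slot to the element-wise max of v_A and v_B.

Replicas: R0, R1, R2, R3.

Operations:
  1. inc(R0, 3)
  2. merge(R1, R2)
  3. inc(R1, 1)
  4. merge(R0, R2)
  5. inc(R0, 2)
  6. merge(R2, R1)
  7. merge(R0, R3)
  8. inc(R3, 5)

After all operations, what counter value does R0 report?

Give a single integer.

Op 1: inc R0 by 3 -> R0=(3,0,0,0) value=3
Op 2: merge R1<->R2 -> R1=(0,0,0,0) R2=(0,0,0,0)
Op 3: inc R1 by 1 -> R1=(0,1,0,0) value=1
Op 4: merge R0<->R2 -> R0=(3,0,0,0) R2=(3,0,0,0)
Op 5: inc R0 by 2 -> R0=(5,0,0,0) value=5
Op 6: merge R2<->R1 -> R2=(3,1,0,0) R1=(3,1,0,0)
Op 7: merge R0<->R3 -> R0=(5,0,0,0) R3=(5,0,0,0)
Op 8: inc R3 by 5 -> R3=(5,0,0,5) value=10

Answer: 5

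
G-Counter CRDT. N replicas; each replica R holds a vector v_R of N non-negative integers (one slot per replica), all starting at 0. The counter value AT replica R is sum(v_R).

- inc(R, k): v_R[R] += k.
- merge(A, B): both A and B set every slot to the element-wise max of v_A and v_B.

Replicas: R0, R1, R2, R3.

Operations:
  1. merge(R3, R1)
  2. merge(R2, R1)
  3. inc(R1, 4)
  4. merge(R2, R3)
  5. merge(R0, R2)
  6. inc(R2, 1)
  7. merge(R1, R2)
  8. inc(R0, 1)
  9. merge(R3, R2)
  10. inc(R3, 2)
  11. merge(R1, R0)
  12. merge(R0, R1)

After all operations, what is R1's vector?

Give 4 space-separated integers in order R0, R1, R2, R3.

Op 1: merge R3<->R1 -> R3=(0,0,0,0) R1=(0,0,0,0)
Op 2: merge R2<->R1 -> R2=(0,0,0,0) R1=(0,0,0,0)
Op 3: inc R1 by 4 -> R1=(0,4,0,0) value=4
Op 4: merge R2<->R3 -> R2=(0,0,0,0) R3=(0,0,0,0)
Op 5: merge R0<->R2 -> R0=(0,0,0,0) R2=(0,0,0,0)
Op 6: inc R2 by 1 -> R2=(0,0,1,0) value=1
Op 7: merge R1<->R2 -> R1=(0,4,1,0) R2=(0,4,1,0)
Op 8: inc R0 by 1 -> R0=(1,0,0,0) value=1
Op 9: merge R3<->R2 -> R3=(0,4,1,0) R2=(0,4,1,0)
Op 10: inc R3 by 2 -> R3=(0,4,1,2) value=7
Op 11: merge R1<->R0 -> R1=(1,4,1,0) R0=(1,4,1,0)
Op 12: merge R0<->R1 -> R0=(1,4,1,0) R1=(1,4,1,0)

Answer: 1 4 1 0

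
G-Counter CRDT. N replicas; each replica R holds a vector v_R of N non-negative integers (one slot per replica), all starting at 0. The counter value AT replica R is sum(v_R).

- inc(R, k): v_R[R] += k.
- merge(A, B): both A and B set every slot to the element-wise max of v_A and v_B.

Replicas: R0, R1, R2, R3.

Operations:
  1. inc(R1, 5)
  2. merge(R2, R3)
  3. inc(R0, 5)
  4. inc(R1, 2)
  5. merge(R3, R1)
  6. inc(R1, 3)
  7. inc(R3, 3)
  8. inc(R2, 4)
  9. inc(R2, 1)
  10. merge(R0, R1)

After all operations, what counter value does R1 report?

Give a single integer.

Answer: 15

Derivation:
Op 1: inc R1 by 5 -> R1=(0,5,0,0) value=5
Op 2: merge R2<->R3 -> R2=(0,0,0,0) R3=(0,0,0,0)
Op 3: inc R0 by 5 -> R0=(5,0,0,0) value=5
Op 4: inc R1 by 2 -> R1=(0,7,0,0) value=7
Op 5: merge R3<->R1 -> R3=(0,7,0,0) R1=(0,7,0,0)
Op 6: inc R1 by 3 -> R1=(0,10,0,0) value=10
Op 7: inc R3 by 3 -> R3=(0,7,0,3) value=10
Op 8: inc R2 by 4 -> R2=(0,0,4,0) value=4
Op 9: inc R2 by 1 -> R2=(0,0,5,0) value=5
Op 10: merge R0<->R1 -> R0=(5,10,0,0) R1=(5,10,0,0)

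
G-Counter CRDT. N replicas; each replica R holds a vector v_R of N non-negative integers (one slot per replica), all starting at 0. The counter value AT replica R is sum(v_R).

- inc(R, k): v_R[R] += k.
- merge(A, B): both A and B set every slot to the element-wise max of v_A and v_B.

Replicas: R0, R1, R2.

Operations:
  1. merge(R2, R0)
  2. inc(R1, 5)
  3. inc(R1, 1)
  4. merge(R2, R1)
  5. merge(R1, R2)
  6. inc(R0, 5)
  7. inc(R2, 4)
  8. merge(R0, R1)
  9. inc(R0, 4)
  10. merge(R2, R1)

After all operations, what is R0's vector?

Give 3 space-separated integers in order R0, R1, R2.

Op 1: merge R2<->R0 -> R2=(0,0,0) R0=(0,0,0)
Op 2: inc R1 by 5 -> R1=(0,5,0) value=5
Op 3: inc R1 by 1 -> R1=(0,6,0) value=6
Op 4: merge R2<->R1 -> R2=(0,6,0) R1=(0,6,0)
Op 5: merge R1<->R2 -> R1=(0,6,0) R2=(0,6,0)
Op 6: inc R0 by 5 -> R0=(5,0,0) value=5
Op 7: inc R2 by 4 -> R2=(0,6,4) value=10
Op 8: merge R0<->R1 -> R0=(5,6,0) R1=(5,6,0)
Op 9: inc R0 by 4 -> R0=(9,6,0) value=15
Op 10: merge R2<->R1 -> R2=(5,6,4) R1=(5,6,4)

Answer: 9 6 0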